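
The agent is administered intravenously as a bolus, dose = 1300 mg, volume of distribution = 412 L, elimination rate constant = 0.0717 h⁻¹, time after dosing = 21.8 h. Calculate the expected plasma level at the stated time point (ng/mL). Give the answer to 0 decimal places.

C₀ = Dose / Vd = 1300 / 412 = 3.155 mg/L
C = C₀ · e^(−k·t) = 3.155 × e^(−0.07170 × 21.8)
  = 3.155 × 0.2095 = 0.6610 mg/L
Convert: 0.6610 mg/L × 1000 = 661.0 ng/mL

661 ng/mL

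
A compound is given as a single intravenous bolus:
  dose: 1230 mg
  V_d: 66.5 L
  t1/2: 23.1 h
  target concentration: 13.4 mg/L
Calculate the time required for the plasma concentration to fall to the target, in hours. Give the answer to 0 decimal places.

C₀ = Dose / Vd = 1230 / 66.5 = 18.50 mg/L
k = ln2 / t½ = 0.693147 / 23.1 = 0.03001 h⁻¹
t = ln(C₀ / C) / k = ln(18.50 / 13.4) / 0.03001
  = ln(1.381) / 0.03001 = 0.3228 / 0.03001 = 10.76 h

11 h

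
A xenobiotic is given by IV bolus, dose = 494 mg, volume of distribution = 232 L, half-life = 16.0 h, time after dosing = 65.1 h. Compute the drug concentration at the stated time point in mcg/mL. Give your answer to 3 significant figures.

0.127 mcg/mL

C₀ = Dose / Vd = 494.0 / 232 = 2.129 mg/L
k = ln2 / t½ = 0.693147 / 16.0 = 0.04332 h⁻¹
C = C₀ · e^(−k·t) = 2.129 × e^(−0.04332 × 65.1)
  = 2.129 × 0.05960 = 0.1269 mg/L
(0.1269 mg/L = 0.1269 mcg/mL)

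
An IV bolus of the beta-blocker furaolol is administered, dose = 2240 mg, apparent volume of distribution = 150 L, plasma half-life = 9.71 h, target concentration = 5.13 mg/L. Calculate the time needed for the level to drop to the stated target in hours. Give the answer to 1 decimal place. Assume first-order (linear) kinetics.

15.0 h

C₀ = Dose / Vd = 2240 / 150 = 14.93 mg/L
k = ln2 / t½ = 0.693147 / 9.71 = 0.07138 h⁻¹
t = ln(C₀ / C) / k = ln(14.93 / 5.13) / 0.07138
  = ln(2.910) / 0.07138 = 1.068 / 0.07138 = 14.96 h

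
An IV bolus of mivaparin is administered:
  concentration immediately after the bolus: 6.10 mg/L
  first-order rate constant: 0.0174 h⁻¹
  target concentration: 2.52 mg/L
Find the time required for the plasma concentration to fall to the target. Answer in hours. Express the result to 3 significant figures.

50.8 h

t = ln(C₀ / C) / k = ln(6.100 / 2.52) / 0.01740
  = ln(2.421) / 0.01740 = 0.8842 / 0.01740 = 50.82 h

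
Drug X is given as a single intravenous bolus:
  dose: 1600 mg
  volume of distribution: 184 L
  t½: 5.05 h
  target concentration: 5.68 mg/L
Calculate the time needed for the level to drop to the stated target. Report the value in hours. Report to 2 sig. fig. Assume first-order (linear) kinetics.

3.1 h

C₀ = Dose / Vd = 1600 / 184 = 8.696 mg/L
k = ln2 / t½ = 0.693147 / 5.05 = 0.1373 h⁻¹
t = ln(C₀ / C) / k = ln(8.696 / 5.68) / 0.1373
  = ln(1.531) / 0.1373 = 0.4259 / 0.1373 = 3.102 h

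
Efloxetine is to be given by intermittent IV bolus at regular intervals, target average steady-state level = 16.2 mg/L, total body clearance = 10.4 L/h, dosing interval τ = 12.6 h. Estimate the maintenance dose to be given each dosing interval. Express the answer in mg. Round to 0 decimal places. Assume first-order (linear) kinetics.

At steady state, Dose/τ = Css × CL.
Dose = Css × CL × τ = 16.2 × 10.40 × 12.6 = 2123 mg

2123 mg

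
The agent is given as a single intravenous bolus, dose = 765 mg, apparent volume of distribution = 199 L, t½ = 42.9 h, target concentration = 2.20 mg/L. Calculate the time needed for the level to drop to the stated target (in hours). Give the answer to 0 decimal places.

35 h

C₀ = Dose / Vd = 765.0 / 199 = 3.844 mg/L
k = ln2 / t½ = 0.693147 / 42.9 = 0.01616 h⁻¹
t = ln(C₀ / C) / k = ln(3.844 / 2.20) / 0.01616
  = ln(1.747) / 0.01616 = 0.5579 / 0.01616 = 34.52 h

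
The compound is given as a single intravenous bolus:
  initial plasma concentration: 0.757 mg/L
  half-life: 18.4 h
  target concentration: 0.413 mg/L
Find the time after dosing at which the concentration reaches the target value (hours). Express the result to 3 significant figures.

16.1 h

k = ln2 / t½ = 0.693147 / 18.4 = 0.03767 h⁻¹
t = ln(C₀ / C) / k = ln(0.7570 / 0.413) / 0.03767
  = ln(1.833) / 0.03767 = 0.6060 / 0.03767 = 16.09 h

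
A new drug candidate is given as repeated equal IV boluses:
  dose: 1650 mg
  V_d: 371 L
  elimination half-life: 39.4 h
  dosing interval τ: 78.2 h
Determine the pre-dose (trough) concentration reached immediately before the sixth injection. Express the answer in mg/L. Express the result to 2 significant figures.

1.5 mg/L

C₀ per dose = Dose / Vd = 1650 / 371 = 4.447 mg/L
k = ln2 / t½ = 0.693147 / 39.4 = 0.01759 h⁻¹
Fraction remaining after one interval: r = e^(−kτ) = e^(−0.01759 × 78.2) = 0.2527
Before dose 6, 5 doses have been given (aged 1τ, 2τ, 3τ, 4τ, 5τ).
C_trough = C₀ × (r + r² + … + r^5) = C₀ × r(1−r^5)/(1−r)
        = 4.447 × 0.2527 × (1 − 0.001030) / (1 − 0.2527) = 1.502 mg/L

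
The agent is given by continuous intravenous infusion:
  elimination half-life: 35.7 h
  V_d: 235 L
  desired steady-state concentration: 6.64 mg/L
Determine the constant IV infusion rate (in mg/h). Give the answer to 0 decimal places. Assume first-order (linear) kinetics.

k = ln2 / t½ = 0.693147 / 35.7 = 0.01942 h⁻¹
CL = k × Vd = 0.01942 × 235 = 4.564 L/h
At steady state, infusion rate R₀ = Css × CL = 6.64 × 4.564 = 30.30 mg/h

30 mg/h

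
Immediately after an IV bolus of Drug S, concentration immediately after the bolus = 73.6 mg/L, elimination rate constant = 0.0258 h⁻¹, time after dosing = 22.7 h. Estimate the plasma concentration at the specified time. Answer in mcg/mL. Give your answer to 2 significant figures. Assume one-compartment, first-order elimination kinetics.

C = C₀ · e^(−k·t) = 73.60 × e^(−0.02580 × 22.7)
  = 73.60 × 0.5567 = 40.97 mg/L
(40.97 mg/L = 40.97 mcg/mL)

41 mcg/mL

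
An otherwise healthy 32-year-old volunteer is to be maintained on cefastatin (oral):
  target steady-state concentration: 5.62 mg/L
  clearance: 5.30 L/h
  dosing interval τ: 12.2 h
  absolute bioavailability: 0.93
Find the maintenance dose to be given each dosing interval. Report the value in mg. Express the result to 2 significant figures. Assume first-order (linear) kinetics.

At steady state, F × (Dose/τ) = Css × CL.
Dose = Css × CL × τ / F = 5.62 × 5.300 × 12.2 / 0.93 = 390.7 mg

390 mg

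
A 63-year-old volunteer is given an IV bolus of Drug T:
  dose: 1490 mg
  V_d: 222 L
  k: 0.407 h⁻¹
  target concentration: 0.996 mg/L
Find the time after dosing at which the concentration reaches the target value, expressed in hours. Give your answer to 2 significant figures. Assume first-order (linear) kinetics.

C₀ = Dose / Vd = 1490 / 222 = 6.712 mg/L
t = ln(C₀ / C) / k = ln(6.712 / 0.996) / 0.4070
  = ln(6.739) / 0.4070 = 1.908 / 0.4070 = 4.688 h

4.7 h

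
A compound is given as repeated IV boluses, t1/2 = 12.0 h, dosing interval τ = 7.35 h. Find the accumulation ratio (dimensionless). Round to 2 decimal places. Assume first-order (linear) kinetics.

2.89

k = ln2 / t½ = 0.693147 / 12.0 = 0.05776 h⁻¹
e^(−kτ) = e^(−0.05776 × 7.35) = 0.6541
Accumulation ratio R = 1 / (1 − e^(−kτ)) = 1 / (1 − 0.6541) = 2.891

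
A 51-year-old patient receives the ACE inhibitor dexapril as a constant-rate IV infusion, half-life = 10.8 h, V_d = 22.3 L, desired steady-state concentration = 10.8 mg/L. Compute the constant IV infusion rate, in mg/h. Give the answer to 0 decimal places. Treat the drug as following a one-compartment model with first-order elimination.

15 mg/h

k = ln2 / t½ = 0.693147 / 10.8 = 0.06418 h⁻¹
CL = k × Vd = 0.06418 × 22.3 = 1.431 L/h
At steady state, infusion rate R₀ = Css × CL = 10.8 × 1.431 = 15.45 mg/h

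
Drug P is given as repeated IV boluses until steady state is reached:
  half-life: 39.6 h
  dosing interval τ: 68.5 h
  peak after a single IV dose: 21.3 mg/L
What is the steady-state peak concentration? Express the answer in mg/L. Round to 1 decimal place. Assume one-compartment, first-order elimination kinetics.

30.5 mg/L

k = ln2 / t½ = 0.693147 / 39.6 = 0.01750 h⁻¹
e^(−kτ) = e^(−0.01750 × 68.5) = 0.3016
Accumulation ratio R = 1 / (1 − e^(−kτ)) = 1 / (1 − 0.3016) = 1.432
Steady-state peak = C₀ × R = 21.3 × 1.432 = 30.50 mg/L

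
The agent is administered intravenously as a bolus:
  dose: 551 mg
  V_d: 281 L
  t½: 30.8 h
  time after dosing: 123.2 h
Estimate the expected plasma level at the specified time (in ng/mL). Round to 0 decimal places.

C₀ = Dose / Vd = 551.0 / 281 = 1.961 mg/L
k = ln2 / t½ = 0.693147 / 30.8 = 0.02250 h⁻¹
t / t½ = 123.2 / 30.8 = 4 half-lives
C = C₀ × (1/2)^4 = 1.961 × 0.06250 = 0.1226 mg/L
Convert: 0.1226 mg/L × 1000 = 122.6 ng/mL

123 ng/mL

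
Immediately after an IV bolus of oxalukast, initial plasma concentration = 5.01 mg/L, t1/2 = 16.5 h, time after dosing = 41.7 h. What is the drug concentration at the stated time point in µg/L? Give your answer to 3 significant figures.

869 µg/L

k = ln2 / t½ = 0.693147 / 16.5 = 0.04201 h⁻¹
C = C₀ · e^(−k·t) = 5.010 × e^(−0.04201 × 41.7)
  = 5.010 × 0.1735 = 0.8692 mg/L
Convert: 0.8692 mg/L × 1000 = 869.2 µg/L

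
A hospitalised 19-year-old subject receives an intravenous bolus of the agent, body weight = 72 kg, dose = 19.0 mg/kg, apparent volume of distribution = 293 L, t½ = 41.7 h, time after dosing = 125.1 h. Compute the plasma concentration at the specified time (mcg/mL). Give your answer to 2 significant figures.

0.58 mcg/mL

Total dose = 19.0 × 72 = 1368 mg
C₀ = Dose / Vd = 1368 / 293 = 4.669 mg/L
k = ln2 / t½ = 0.693147 / 41.7 = 0.01662 h⁻¹
t / t½ = 125.1 / 41.7 = 3 half-lives
C = C₀ × (1/2)^3 = 4.669 × 0.1250 = 0.5836 mg/L
(0.5836 mg/L = 0.5836 mcg/mL)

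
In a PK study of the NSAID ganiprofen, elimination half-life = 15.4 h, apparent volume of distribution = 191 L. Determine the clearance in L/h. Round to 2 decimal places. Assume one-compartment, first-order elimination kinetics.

k = ln2 / t½ = 0.693147 / 15.4 = 0.04501 h⁻¹
CL = k × Vd = 0.04501 × 191 = 8.597 L/h

8.60 L/h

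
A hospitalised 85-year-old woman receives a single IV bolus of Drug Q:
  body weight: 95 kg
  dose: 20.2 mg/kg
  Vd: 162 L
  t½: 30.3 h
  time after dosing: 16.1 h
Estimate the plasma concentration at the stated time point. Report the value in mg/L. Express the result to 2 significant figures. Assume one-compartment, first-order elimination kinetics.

Total dose = 20.2 × 95 = 1919 mg
C₀ = Dose / Vd = 1919 / 162 = 11.85 mg/L
k = ln2 / t½ = 0.693147 / 30.3 = 0.02288 h⁻¹
C = C₀ · e^(−k·t) = 11.85 × e^(−0.02288 × 16.1)
  = 11.85 × 0.6919 = 8.199 mg/L

8.2 mg/L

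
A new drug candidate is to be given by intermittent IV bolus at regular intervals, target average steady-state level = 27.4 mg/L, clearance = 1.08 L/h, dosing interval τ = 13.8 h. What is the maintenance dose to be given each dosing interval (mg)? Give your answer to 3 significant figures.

At steady state, Dose/τ = Css × CL.
Dose = Css × CL × τ = 27.4 × 1.080 × 13.8 = 408.4 mg

408 mg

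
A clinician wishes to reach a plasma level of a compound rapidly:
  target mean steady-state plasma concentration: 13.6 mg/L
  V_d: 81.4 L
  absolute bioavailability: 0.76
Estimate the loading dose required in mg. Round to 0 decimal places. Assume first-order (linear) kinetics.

LD = Css × Vd / F = 13.6 × 81.4 / 0.76 = 1457 mg

1457 mg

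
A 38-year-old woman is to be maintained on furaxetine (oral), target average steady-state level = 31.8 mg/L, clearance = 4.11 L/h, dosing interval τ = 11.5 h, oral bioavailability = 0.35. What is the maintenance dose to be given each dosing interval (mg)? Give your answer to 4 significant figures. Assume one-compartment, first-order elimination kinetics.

At steady state, F × (Dose/τ) = Css × CL.
Dose = Css × CL × τ / F = 31.8 × 4.110 × 11.5 / 0.35 = 4294 mg

4294 mg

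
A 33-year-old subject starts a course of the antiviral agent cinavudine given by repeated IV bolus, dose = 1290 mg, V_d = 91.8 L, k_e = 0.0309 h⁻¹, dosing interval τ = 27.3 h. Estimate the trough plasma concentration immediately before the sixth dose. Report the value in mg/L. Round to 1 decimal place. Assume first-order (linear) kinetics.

10.5 mg/L

C₀ per dose = Dose / Vd = 1290 / 91.8 = 14.05 mg/L
Fraction remaining after one interval: r = e^(−kτ) = e^(−0.03090 × 27.3) = 0.4302
Before dose 6, 5 doses have been given (aged 1τ, 2τ, 3τ, 4τ, 5τ).
C_trough = C₀ × (r + r² + … + r^5) = C₀ × r(1−r^5)/(1−r)
        = 14.05 × 0.4302 × (1 − 0.01474) / (1 − 0.4302) = 10.45 mg/L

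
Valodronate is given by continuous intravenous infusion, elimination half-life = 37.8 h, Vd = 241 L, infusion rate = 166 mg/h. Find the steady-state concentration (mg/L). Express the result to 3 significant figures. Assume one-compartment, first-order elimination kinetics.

37.6 mg/L

k = ln2 / t½ = 0.693147 / 37.8 = 0.01834 h⁻¹
CL = k × Vd = 0.01834 × 241 = 4.420 L/h
At steady state Css = R₀ / CL = 166 / 4.420 = 37.56 mg/L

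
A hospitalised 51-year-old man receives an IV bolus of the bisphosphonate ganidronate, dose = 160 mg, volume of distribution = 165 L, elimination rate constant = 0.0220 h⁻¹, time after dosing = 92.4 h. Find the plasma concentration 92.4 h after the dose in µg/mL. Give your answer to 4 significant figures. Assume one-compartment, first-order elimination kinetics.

C₀ = Dose / Vd = 160.0 / 165 = 0.9697 mg/L
C = C₀ · e^(−k·t) = 0.9697 × e^(−0.02200 × 92.4)
  = 0.9697 × 0.1310 = 0.1270 mg/L
(0.1270 mg/L = 0.1270 µg/mL)

0.1270 µg/mL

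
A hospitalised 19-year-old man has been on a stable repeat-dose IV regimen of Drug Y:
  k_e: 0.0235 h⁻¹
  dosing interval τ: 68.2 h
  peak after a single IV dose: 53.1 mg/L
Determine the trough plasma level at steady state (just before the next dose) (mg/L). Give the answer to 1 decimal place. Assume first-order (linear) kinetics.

13.4 mg/L

e^(−kτ) = e^(−0.02350 × 68.2) = 0.2014
Accumulation ratio R = 1 / (1 − e^(−kτ)) = 1 / (1 − 0.2014) = 1.252
Steady-state trough = C₀ × R × e^(−kτ) = 53.1 × 1.252 × 0.2014 = 13.39 mg/L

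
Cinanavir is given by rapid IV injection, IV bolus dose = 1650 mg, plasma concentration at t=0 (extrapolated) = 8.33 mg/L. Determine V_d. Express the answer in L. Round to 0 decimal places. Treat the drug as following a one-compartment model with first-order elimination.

Vd = Dose / C₀ = 1650 / 8.33 = 198.1 L

198 L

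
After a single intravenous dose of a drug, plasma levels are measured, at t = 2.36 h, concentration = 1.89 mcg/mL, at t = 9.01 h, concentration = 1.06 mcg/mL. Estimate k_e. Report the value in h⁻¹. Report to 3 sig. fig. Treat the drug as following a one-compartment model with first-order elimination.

k = ln(C₁/C₂) / (t₂ − t₁) = ln(1.89/1.06) / (9.01 − 2.36)
  = 0.5783 / 6.650 = 0.08696 h⁻¹

0.0870 h⁻¹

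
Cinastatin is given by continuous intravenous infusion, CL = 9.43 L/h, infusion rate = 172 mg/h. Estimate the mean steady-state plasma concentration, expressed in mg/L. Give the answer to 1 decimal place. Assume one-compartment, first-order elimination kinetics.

At steady state Css = R₀ / CL = 172 / 9.430 = 18.24 mg/L

18.2 mg/L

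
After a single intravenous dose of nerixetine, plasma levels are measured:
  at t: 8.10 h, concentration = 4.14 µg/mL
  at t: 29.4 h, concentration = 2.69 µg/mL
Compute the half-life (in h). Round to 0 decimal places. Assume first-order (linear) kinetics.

34 h

k = ln(C₁/C₂) / (t₂ − t₁) = ln(4.14/2.69) / (29.4 − 8.10)
  = 0.4312 / 21.30 = 0.02024 h⁻¹
t½ = ln2 / k = 0.693147 / 0.02024 = 34.25 h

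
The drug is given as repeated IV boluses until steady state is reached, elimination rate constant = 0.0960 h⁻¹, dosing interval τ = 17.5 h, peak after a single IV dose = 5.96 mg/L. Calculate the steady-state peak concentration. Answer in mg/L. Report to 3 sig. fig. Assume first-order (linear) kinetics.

7.33 mg/L

e^(−kτ) = e^(−0.09600 × 17.5) = 0.1864
Accumulation ratio R = 1 / (1 − e^(−kτ)) = 1 / (1 − 0.1864) = 1.229
Steady-state peak = C₀ × R = 5.96 × 1.229 = 7.325 mg/L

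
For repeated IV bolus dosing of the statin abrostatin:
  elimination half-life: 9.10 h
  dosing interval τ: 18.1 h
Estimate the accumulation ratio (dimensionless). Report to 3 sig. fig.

k = ln2 / t½ = 0.693147 / 9.10 = 0.07617 h⁻¹
e^(−kτ) = e^(−0.07617 × 18.1) = 0.2519
Accumulation ratio R = 1 / (1 − e^(−kτ)) = 1 / (1 − 0.2519) = 1.337

1.34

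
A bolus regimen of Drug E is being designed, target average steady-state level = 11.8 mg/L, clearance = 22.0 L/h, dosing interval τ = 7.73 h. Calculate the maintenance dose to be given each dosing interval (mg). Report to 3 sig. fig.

2010 mg

At steady state, Dose/τ = Css × CL.
Dose = Css × CL × τ = 11.8 × 22.00 × 7.73 = 2007 mg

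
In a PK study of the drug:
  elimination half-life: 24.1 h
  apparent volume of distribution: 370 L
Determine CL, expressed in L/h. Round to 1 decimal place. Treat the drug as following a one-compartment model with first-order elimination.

k = ln2 / t½ = 0.693147 / 24.1 = 0.02876 h⁻¹
CL = k × Vd = 0.02876 × 370 = 10.64 L/h

10.6 L/h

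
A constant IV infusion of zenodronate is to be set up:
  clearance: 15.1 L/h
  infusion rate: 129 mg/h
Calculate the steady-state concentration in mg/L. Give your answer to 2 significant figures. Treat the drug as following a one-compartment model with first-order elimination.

At steady state Css = R₀ / CL = 129 / 15.10 = 8.543 mg/L

8.5 mg/L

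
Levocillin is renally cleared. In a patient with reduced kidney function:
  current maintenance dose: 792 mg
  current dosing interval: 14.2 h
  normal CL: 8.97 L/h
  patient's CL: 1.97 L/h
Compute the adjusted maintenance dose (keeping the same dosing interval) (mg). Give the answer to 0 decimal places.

174 mg

To keep the same average steady-state level, dosing rate must scale with clearance.
CL ratio = 1.97 / 8.97 = 0.2196
New dose (same interval) = 792 × 0.2196 = 173.9 mg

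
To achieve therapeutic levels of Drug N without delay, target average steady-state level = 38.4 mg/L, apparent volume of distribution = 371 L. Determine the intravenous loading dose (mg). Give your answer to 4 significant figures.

14250 mg

LD = Css × Vd = 38.4 × 371 = 14250 mg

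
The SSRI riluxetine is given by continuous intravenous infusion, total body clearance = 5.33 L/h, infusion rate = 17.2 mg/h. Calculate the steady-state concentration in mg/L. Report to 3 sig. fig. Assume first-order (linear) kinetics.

At steady state Css = R₀ / CL = 17.2 / 5.330 = 3.227 mg/L

3.23 mg/L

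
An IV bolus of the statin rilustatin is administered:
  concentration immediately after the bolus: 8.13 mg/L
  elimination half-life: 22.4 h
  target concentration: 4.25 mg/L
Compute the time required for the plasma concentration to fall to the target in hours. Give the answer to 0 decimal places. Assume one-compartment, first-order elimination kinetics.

21 h

k = ln2 / t½ = 0.693147 / 22.4 = 0.03094 h⁻¹
t = ln(C₀ / C) / k = ln(8.130 / 4.25) / 0.03094
  = ln(1.913) / 0.03094 = 0.6487 / 0.03094 = 20.97 h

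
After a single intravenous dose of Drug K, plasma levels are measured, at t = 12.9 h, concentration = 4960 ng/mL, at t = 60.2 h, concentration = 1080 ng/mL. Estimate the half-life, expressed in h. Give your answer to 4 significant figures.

k = ln(C₁/C₂) / (t₂ − t₁) = ln(4960/1080) / (60.2 − 12.9)
  = 1.524 / 47.30 = 0.03222 h⁻¹
t½ = ln2 / k = 0.693147 / 0.03222 = 21.51 h

21.51 h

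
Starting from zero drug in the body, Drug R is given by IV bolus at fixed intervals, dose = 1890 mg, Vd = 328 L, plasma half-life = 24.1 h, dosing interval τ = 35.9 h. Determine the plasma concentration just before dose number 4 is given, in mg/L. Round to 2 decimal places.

3.04 mg/L

C₀ per dose = Dose / Vd = 1890 / 328 = 5.762 mg/L
k = ln2 / t½ = 0.693147 / 24.1 = 0.02876 h⁻¹
Fraction remaining after one interval: r = e^(−kτ) = e^(−0.02876 × 35.9) = 0.3561
Before dose 4, 3 doses have been given (aged 1τ, 2τ, 3τ).
C_trough = C₀ × (r + r² + … + r^3) = C₀ × r(1−r^3)/(1−r)
        = 5.762 × 0.3561 × (1 − 0.04516) / (1 − 0.3561) = 3.043 mg/L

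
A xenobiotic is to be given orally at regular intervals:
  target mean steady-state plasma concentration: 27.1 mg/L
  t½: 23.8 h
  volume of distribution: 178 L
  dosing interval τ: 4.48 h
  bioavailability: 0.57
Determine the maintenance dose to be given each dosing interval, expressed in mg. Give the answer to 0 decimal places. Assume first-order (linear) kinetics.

1104 mg

k = ln2 / t½ = 0.693147 / 23.8 = 0.02912 h⁻¹
CL = k × Vd = 0.02912 × 178 = 5.183 L/h
At steady state, F × (Dose/τ) = Css × CL.
Dose = Css × CL × τ / F = 27.1 × 5.183 × 4.48 / 0.57 = 1104 mg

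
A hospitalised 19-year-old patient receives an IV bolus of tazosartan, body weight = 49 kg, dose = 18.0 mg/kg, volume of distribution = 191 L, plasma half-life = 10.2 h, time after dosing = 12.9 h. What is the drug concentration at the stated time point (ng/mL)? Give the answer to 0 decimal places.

Total dose = 18.0 × 49 = 882.0 mg
C₀ = Dose / Vd = 882.0 / 191 = 4.618 mg/L
k = ln2 / t½ = 0.693147 / 10.2 = 0.06796 h⁻¹
C = C₀ · e^(−k·t) = 4.618 × e^(−0.06796 × 12.9)
  = 4.618 × 0.4162 = 1.922 mg/L
Convert: 1.922 mg/L × 1000 = 1922 ng/mL

1922 ng/mL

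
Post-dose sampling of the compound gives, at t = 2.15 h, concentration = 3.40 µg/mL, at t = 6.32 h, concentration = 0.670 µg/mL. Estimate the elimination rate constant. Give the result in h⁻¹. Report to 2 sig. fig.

k = ln(C₁/C₂) / (t₂ − t₁) = ln(3.40/0.670) / (6.32 − 2.15)
  = 1.624 / 4.170 = 0.3894 h⁻¹

0.39 h⁻¹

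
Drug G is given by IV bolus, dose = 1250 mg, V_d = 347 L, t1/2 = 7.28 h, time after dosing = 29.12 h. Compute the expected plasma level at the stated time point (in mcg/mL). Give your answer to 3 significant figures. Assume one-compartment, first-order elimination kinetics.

C₀ = Dose / Vd = 1250 / 347 = 3.602 mg/L
k = ln2 / t½ = 0.693147 / 7.28 = 0.09521 h⁻¹
t / t½ = 29.12 / 7.28 = 4 half-lives
C = C₀ × (1/2)^4 = 3.602 × 0.06250 = 0.2251 mg/L
(0.2251 mg/L = 0.2251 mcg/mL)

0.225 mcg/mL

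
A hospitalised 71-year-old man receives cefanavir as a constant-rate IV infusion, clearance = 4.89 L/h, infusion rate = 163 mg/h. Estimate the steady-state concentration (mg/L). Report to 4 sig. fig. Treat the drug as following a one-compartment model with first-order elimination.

33.33 mg/L

At steady state Css = R₀ / CL = 163 / 4.890 = 33.33 mg/L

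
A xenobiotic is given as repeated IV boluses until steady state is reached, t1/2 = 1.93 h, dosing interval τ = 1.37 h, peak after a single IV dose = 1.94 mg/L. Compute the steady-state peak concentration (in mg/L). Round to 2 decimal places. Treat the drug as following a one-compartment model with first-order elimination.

k = ln2 / t½ = 0.693147 / 1.93 = 0.3591 h⁻¹
e^(−kτ) = e^(−0.3591 × 1.37) = 0.6114
Accumulation ratio R = 1 / (1 − e^(−kτ)) = 1 / (1 − 0.6114) = 2.573
Steady-state peak = C₀ × R = 1.94 × 2.573 = 4.992 mg/L

4.99 mg/L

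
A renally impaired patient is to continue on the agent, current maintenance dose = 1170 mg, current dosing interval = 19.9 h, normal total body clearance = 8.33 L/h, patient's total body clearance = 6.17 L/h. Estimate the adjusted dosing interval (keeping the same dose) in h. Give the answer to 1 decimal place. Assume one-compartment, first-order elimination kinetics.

To keep the same average steady-state level, dosing rate must scale with clearance.
CL ratio = 6.17 / 8.33 = 0.7407
New interval (same dose) = 19.9 / 0.7407 = 26.87 h

26.9 h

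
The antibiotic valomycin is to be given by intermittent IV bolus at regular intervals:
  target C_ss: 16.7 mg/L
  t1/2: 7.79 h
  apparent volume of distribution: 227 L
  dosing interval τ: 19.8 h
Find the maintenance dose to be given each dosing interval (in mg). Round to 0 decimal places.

6679 mg

k = ln2 / t½ = 0.693147 / 7.79 = 0.08898 h⁻¹
CL = k × Vd = 0.08898 × 227 = 20.20 L/h
At steady state, Dose/τ = Css × CL.
Dose = Css × CL × τ = 16.7 × 20.20 × 19.8 = 6679 mg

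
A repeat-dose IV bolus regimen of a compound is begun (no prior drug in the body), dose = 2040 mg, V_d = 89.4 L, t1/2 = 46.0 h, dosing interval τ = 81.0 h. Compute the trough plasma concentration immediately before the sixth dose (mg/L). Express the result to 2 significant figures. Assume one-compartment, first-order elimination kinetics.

9.5 mg/L

C₀ per dose = Dose / Vd = 2040 / 89.4 = 22.82 mg/L
k = ln2 / t½ = 0.693147 / 46.0 = 0.01507 h⁻¹
Fraction remaining after one interval: r = e^(−kτ) = e^(−0.01507 × 81.0) = 0.2950
Before dose 6, 5 doses have been given (aged 1τ, 2τ, 3τ, 4τ, 5τ).
C_trough = C₀ × (r + r² + … + r^5) = C₀ × r(1−r^5)/(1−r)
        = 22.82 × 0.2950 × (1 − 0.002234) / (1 − 0.2950) = 9.527 mg/L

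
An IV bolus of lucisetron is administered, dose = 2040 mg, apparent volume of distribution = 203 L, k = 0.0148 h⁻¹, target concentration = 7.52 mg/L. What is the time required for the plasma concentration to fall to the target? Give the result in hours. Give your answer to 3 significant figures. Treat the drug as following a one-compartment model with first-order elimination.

19.6 h

C₀ = Dose / Vd = 2040 / 203 = 10.05 mg/L
t = ln(C₀ / C) / k = ln(10.05 / 7.52) / 0.01480
  = ln(1.336) / 0.01480 = 0.2897 / 0.01480 = 19.57 h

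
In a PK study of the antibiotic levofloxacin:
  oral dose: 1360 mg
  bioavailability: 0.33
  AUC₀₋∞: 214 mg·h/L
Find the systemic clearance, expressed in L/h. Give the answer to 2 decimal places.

CL = F·Dose / AUC = 0.33 × 1360 / 214 = 2.097 L/h

2.10 L/h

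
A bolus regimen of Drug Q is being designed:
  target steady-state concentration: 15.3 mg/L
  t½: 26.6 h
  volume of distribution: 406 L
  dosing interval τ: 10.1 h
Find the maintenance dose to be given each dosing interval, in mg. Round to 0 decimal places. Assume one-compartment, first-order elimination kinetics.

k = ln2 / t½ = 0.693147 / 26.6 = 0.02606 h⁻¹
CL = k × Vd = 0.02606 × 406 = 10.58 L/h
At steady state, Dose/τ = Css × CL.
Dose = Css × CL × τ = 15.3 × 10.58 × 10.1 = 1635 mg

1635 mg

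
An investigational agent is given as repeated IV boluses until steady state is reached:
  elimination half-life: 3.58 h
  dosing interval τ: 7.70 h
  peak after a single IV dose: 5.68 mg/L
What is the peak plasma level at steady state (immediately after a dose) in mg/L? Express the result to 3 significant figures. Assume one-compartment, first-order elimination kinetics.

7.33 mg/L

k = ln2 / t½ = 0.693147 / 3.58 = 0.1936 h⁻¹
e^(−kτ) = e^(−0.1936 × 7.70) = 0.2252
Accumulation ratio R = 1 / (1 − e^(−kτ)) = 1 / (1 − 0.2252) = 1.291
Steady-state peak = C₀ × R = 5.68 × 1.291 = 7.333 mg/L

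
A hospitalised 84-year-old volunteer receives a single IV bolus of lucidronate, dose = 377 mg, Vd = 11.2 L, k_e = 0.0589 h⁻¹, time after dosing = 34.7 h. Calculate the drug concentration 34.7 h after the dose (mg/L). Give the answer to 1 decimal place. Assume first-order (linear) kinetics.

C₀ = Dose / Vd = 377.0 / 11.2 = 33.66 mg/L
C = C₀ · e^(−k·t) = 33.66 × e^(−0.05890 × 34.7)
  = 33.66 × 0.1295 = 4.359 mg/L

4.4 mg/L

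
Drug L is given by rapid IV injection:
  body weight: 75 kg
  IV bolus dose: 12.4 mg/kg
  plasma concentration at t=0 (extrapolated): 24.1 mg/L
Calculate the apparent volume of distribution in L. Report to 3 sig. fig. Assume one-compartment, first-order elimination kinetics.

Dose = 12.4 × 75 = 930.0 mg
Vd = Dose / C₀ = 930.0 / 24.1 = 38.59 L

38.6 L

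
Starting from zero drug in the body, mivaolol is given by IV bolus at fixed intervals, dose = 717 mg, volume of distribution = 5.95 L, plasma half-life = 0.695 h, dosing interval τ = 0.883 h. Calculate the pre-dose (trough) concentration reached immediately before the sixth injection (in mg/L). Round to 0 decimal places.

84 mg/L

C₀ per dose = Dose / Vd = 717 / 5.95 = 120.5 mg/L
k = ln2 / t½ = 0.693147 / 0.695 = 0.9973 h⁻¹
Fraction remaining after one interval: r = e^(−kτ) = e^(−0.9973 × 0.883) = 0.4145
Before dose 6, 5 doses have been given (aged 1τ, 2τ, 3τ, 4τ, 5τ).
C_trough = C₀ × (r + r² + … + r^5) = C₀ × r(1−r^5)/(1−r)
        = 120.5 × 0.4145 × (1 − 0.01224) / (1 − 0.4145) = 84.26 mg/L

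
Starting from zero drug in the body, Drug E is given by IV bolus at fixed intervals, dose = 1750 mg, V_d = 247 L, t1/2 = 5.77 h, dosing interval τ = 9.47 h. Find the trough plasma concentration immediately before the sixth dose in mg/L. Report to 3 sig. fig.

C₀ per dose = Dose / Vd = 1750 / 247 = 7.085 mg/L
k = ln2 / t½ = 0.693147 / 5.77 = 0.1201 h⁻¹
Fraction remaining after one interval: r = e^(−kτ) = e^(−0.1201 × 9.47) = 0.3207
Before dose 6, 5 doses have been given (aged 1τ, 2τ, 3τ, 4τ, 5τ).
C_trough = C₀ × (r + r² + … + r^5) = C₀ × r(1−r^5)/(1−r)
        = 7.085 × 0.3207 × (1 − 0.003392) / (1 − 0.3207) = 3.334 mg/L

3.33 mg/L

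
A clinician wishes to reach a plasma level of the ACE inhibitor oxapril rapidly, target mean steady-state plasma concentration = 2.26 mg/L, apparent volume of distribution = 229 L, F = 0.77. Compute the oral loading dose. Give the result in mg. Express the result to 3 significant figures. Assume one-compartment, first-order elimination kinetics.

LD = Css × Vd / F = 2.26 × 229 / 0.77 = 672.1 mg

672 mg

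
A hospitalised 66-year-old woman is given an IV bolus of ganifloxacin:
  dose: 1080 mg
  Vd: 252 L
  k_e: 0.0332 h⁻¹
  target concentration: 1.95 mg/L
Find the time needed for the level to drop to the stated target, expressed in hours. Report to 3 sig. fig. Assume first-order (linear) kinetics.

C₀ = Dose / Vd = 1080 / 252 = 4.286 mg/L
t = ln(C₀ / C) / k = ln(4.286 / 1.95) / 0.03320
  = ln(2.198) / 0.03320 = 0.7875 / 0.03320 = 23.72 h

23.7 h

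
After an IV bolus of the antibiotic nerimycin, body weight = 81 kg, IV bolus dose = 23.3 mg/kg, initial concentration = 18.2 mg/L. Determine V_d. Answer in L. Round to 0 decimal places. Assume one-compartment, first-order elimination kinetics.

Dose = 23.3 × 81 = 1887 mg
Vd = Dose / C₀ = 1887 / 18.2 = 103.7 L

104 L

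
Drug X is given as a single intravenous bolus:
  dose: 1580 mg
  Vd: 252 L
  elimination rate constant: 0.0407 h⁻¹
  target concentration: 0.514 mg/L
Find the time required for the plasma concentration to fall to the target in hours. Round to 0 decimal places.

C₀ = Dose / Vd = 1580 / 252 = 6.270 mg/L
t = ln(C₀ / C) / k = ln(6.270 / 0.514) / 0.04070
  = ln(12.20) / 0.04070 = 2.501 / 0.04070 = 61.45 h

61 h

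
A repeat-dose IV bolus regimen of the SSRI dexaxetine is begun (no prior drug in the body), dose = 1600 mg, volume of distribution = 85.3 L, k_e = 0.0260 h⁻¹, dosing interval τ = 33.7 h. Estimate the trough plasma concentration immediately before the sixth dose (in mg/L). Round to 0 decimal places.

C₀ per dose = Dose / Vd = 1600 / 85.3 = 18.76 mg/L
Fraction remaining after one interval: r = e^(−kτ) = e^(−0.02600 × 33.7) = 0.4164
Before dose 6, 5 doses have been given (aged 1τ, 2τ, 3τ, 4τ, 5τ).
C_trough = C₀ × (r + r² + … + r^5) = C₀ × r(1−r^5)/(1−r)
        = 18.76 × 0.4164 × (1 − 0.01252) / (1 − 0.4164) = 13.22 mg/L

13 mg/L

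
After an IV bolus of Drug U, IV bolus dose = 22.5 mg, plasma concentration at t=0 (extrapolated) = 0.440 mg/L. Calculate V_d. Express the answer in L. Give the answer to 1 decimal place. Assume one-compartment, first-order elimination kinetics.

Vd = Dose / C₀ = 22.50 / 0.440 = 51.14 L

51.1 L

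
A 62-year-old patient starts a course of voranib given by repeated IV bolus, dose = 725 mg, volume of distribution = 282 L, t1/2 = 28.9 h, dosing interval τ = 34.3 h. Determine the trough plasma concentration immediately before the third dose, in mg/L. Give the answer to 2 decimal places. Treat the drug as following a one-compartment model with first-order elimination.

C₀ per dose = Dose / Vd = 725 / 282 = 2.571 mg/L
k = ln2 / t½ = 0.693147 / 28.9 = 0.02398 h⁻¹
Fraction remaining after one interval: r = e^(−kτ) = e^(−0.02398 × 34.3) = 0.4393
Before dose 3, 2 doses have been given (aged 1τ, 2τ).
C_trough = C₀ × (r + r²) = 2.571 × (0.4393 + 0.1930) = 1.626 mg/L

1.63 mg/L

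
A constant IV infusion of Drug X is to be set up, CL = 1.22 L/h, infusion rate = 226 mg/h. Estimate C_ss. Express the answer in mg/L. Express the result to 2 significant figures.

At steady state Css = R₀ / CL = 226 / 1.220 = 185.2 mg/L

190 mg/L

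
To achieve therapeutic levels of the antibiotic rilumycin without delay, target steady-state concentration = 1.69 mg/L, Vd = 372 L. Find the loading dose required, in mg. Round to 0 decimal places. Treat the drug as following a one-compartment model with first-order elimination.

LD = Css × Vd = 1.69 × 372 = 628.7 mg

629 mg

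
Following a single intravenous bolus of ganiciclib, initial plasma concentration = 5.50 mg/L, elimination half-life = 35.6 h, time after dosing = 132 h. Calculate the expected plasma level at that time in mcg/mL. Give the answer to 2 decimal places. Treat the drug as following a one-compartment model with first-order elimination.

0.42 mcg/mL

k = ln2 / t½ = 0.693147 / 35.6 = 0.01947 h⁻¹
C = C₀ · e^(−k·t) = 5.500 × e^(−0.01947 × 132)
  = 5.500 × 0.07653 = 0.4209 mg/L
(0.4209 mg/L = 0.4209 mcg/mL)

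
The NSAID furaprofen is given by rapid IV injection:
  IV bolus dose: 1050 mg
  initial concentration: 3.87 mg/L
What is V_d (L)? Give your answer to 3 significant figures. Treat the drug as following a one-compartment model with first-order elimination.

Vd = Dose / C₀ = 1050 / 3.87 = 271.3 L

271 L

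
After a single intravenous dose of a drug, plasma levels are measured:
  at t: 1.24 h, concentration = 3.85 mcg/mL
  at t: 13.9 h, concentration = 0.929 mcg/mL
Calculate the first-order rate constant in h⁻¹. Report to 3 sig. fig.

0.112 h⁻¹

k = ln(C₁/C₂) / (t₂ − t₁) = ln(3.85/0.929) / (13.9 − 1.24)
  = 1.422 / 12.66 = 0.1123 h⁻¹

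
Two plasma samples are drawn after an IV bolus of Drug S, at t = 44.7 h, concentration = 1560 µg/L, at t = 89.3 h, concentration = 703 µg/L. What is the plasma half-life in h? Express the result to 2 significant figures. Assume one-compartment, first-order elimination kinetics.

k = ln(C₁/C₂) / (t₂ − t₁) = ln(1560/703) / (89.3 − 44.7)
  = 0.7971 / 44.60 = 0.01787 h⁻¹
t½ = ln2 / k = 0.693147 / 0.01787 = 38.79 h

39 h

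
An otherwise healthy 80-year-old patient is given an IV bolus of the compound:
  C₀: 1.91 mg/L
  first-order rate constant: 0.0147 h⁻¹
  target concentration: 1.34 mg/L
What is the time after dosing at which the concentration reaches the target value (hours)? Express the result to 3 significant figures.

t = ln(C₀ / C) / k = ln(1.910 / 1.34) / 0.01470
  = ln(1.425) / 0.01470 = 0.3542 / 0.01470 = 24.10 h

24.1 h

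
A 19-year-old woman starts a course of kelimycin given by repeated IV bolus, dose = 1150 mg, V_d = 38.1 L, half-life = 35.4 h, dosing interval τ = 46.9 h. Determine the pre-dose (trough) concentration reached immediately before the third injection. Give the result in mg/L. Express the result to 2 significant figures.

C₀ per dose = Dose / Vd = 1150 / 38.1 = 30.18 mg/L
k = ln2 / t½ = 0.693147 / 35.4 = 0.01958 h⁻¹
Fraction remaining after one interval: r = e^(−kτ) = e^(−0.01958 × 46.9) = 0.3992
Before dose 3, 2 doses have been given (aged 1τ, 2τ).
C_trough = C₀ × (r + r²) = 30.18 × (0.3992 + 0.1594) = 16.86 mg/L

17 mg/L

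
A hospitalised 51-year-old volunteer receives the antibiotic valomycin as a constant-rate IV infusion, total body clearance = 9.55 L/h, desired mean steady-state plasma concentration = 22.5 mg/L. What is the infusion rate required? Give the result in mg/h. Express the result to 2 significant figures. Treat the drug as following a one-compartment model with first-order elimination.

210 mg/h

At steady state, infusion rate R₀ = Css × CL = 22.5 × 9.550 = 214.9 mg/h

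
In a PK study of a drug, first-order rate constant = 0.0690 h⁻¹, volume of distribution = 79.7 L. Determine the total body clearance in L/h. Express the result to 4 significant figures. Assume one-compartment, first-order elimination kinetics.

CL = k × Vd = 0.0690 × 79.7 = 5.499 L/h

5.499 L/h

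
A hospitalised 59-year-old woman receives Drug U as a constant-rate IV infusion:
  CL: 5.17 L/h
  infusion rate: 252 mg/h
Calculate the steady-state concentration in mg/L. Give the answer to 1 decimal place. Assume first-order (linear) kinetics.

48.7 mg/L

At steady state Css = R₀ / CL = 252 / 5.170 = 48.74 mg/L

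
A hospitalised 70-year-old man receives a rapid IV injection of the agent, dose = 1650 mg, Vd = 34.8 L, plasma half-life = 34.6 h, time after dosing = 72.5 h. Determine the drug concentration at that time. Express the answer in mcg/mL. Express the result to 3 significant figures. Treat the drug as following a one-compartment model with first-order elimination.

11.1 mcg/mL

C₀ = Dose / Vd = 1650 / 34.8 = 47.41 mg/L
k = ln2 / t½ = 0.693147 / 34.6 = 0.02003 h⁻¹
C = C₀ · e^(−k·t) = 47.41 × e^(−0.02003 × 72.5)
  = 47.41 × 0.2341 = 11.10 mg/L
(11.10 mg/L = 11.10 mcg/mL)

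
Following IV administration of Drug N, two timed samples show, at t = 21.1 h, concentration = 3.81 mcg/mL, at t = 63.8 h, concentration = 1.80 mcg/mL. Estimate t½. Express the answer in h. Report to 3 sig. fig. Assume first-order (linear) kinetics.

k = ln(C₁/C₂) / (t₂ − t₁) = ln(3.81/1.80) / (63.8 − 21.1)
  = 0.7498 / 42.70 = 0.01756 h⁻¹
t½ = ln2 / k = 0.693147 / 0.01756 = 39.47 h

39.5 h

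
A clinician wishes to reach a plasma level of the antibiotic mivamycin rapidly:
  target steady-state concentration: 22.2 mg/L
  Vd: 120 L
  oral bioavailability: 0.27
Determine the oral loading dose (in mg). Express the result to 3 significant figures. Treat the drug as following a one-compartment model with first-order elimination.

LD = Css × Vd / F = 22.2 × 120 / 0.27 = 9867 mg

9870 mg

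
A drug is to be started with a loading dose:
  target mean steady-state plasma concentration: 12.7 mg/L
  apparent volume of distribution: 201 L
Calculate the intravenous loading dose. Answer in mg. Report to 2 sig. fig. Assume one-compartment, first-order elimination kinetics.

2600 mg

LD = Css × Vd = 12.7 × 201 = 2553 mg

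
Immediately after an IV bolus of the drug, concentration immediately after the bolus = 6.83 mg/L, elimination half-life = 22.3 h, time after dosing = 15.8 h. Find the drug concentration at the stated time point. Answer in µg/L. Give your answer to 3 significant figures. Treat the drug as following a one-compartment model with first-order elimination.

k = ln2 / t½ = 0.693147 / 22.3 = 0.03108 h⁻¹
C = C₀ · e^(−k·t) = 6.830 × e^(−0.03108 × 15.8)
  = 6.830 × 0.6120 = 4.180 mg/L
Convert: 4.180 mg/L × 1000 = 4180 µg/L

4180 µg/L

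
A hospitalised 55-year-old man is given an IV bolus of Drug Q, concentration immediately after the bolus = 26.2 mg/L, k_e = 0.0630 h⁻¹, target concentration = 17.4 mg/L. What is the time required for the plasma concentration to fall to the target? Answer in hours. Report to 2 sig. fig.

6.5 h

t = ln(C₀ / C) / k = ln(26.20 / 17.4) / 0.06300
  = ln(1.506) / 0.06300 = 0.4095 / 0.06300 = 6.500 h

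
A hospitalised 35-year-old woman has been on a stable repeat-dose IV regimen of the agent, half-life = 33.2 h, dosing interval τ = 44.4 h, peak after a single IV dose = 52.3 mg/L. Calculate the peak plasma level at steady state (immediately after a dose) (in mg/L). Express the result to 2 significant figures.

k = ln2 / t½ = 0.693147 / 33.2 = 0.02088 h⁻¹
e^(−kτ) = e^(−0.02088 × 44.4) = 0.3957
Accumulation ratio R = 1 / (1 − e^(−kτ)) = 1 / (1 − 0.3957) = 1.655
Steady-state peak = C₀ × R = 52.3 × 1.655 = 86.56 mg/L

87 mg/L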